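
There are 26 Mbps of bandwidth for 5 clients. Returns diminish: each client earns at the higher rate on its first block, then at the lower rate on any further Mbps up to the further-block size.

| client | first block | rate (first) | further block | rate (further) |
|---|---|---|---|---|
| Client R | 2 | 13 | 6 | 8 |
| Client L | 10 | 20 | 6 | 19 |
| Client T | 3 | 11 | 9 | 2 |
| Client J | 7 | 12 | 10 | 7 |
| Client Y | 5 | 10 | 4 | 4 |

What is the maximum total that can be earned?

435

Order all 10 blocks by rate: Client L/tier1 20 > Client L/tier2 19 > Client R/tier1 13 > Client J/tier1 12 > Client T/tier1 11 > Client Y/tier1 10 > Client R/tier2 8 > Client J/tier2 7 > Client Y/tier2 4 > Client T/tier2 2.
Client L/tier1 (20): +10 → 16 left.
Client L/tier2 (19): +6 → 10 left.
Client R tier1 at 13: fill all 2 → 8 left.
Fill Client J tier1 block (7 at 12) → 1 left.
Client T tier1 at 11: only 1 left, fill 1.
Total = 20×10 + 19×6 + 13×2 + 12×7 + 11×1 = 435.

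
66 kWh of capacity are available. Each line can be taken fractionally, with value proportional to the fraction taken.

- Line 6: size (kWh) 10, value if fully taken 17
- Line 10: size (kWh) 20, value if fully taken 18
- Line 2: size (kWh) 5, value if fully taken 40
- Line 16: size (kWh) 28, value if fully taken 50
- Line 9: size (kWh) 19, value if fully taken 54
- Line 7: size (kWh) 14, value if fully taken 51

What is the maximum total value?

195

Rank by value-to-size ratio: Line 2 40/5≈8, Line 7 51/14≈3.64, Line 9 54/19≈2.84, Line 16 50/28≈1.79, Line 6 17/10≈1.7, Line 10 18/20≈0.9.
All 5 kWh of Line 2 fit (value 40) ; 61 remain.
Take all of Line 7 (14 kWh, value 51) ; 47 kWh left.
Take all of Line 9 (19 kWh, value 54) ; 28 kWh left.
All 28 kWh of Line 16 fit (value 50) ; 0 remain.
Total value = 195.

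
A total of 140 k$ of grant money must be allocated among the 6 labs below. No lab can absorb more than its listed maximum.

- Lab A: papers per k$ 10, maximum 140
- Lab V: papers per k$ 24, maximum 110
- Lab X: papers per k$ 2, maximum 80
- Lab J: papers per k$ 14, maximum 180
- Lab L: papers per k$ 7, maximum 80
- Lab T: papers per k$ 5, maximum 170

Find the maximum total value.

3060

Order the labs by papers per k$: Lab V 24 > Lab J 14 > Lab A 10 > Lab L 7 > Lab T 5 > Lab X 2.
Lab V takes 110 to reach its cap of 110 → 30 left.
Lab J: +30 (room for 180) → 30. Pool exhausted.
Total = 24×110 + 14×30 = 3060.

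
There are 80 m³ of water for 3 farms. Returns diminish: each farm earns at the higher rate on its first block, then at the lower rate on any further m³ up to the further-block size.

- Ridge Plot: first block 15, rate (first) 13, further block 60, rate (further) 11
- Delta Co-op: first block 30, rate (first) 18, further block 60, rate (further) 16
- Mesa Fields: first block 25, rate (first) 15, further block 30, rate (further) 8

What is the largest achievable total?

Rank every tier by rate: Delta Co-op/tier1 18 > Delta Co-op/tier2 16 > Mesa Fields/tier1 15 > Ridge Plot/tier1 13 > Ridge Plot/tier2 11 > Mesa Fields/tier2 8.
Delta Co-op tier1 at 18: fill all 30 ; 50 left.
Delta Co-op/tier2: +50 of 60 at 16; pool empty.
Total = 18×30 + 16×50 = 1340.

1340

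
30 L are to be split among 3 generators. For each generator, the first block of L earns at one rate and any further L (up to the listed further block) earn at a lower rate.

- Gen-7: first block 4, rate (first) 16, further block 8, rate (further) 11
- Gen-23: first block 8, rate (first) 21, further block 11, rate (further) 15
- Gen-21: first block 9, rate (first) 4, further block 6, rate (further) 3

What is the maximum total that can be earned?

474

Treat each block as its own option and order by rate: Gen-23/first 21 > Gen-7/first 16 > Gen-23/second 15 > Gen-7/second 11 > Gen-21/first 4 > Gen-21/second 3.
Gen-23 first at 21: fill all 8 — 22 left.
Gen-7 first at 16: fill all 4 — 18 left.
Fill Gen-23 second block (11 at 15) — 7 left.
Gen-7/second: +7 of 8 at 11; pool empty.
Total = 21×8 + 16×4 + 15×11 + 11×7 = 474.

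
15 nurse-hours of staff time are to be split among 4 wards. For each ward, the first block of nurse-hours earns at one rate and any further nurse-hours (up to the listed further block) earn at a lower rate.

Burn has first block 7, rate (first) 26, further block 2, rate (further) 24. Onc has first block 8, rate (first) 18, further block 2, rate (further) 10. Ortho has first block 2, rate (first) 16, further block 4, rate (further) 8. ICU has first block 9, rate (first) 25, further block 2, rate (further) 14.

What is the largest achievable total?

382

Order all 8 blocks by rate: Burn/first 26 > ICU/first 25 > Burn/second 24 > Onc/first 18 > Ortho/first 16 > ICU/second 14 > Onc/second 10 > Ortho/second 8.
Burn/first (26): +7 → 8 left.
ICU/first: +8 of 9 at 25; pool empty.
Total = 26×7 + 25×8 = 382.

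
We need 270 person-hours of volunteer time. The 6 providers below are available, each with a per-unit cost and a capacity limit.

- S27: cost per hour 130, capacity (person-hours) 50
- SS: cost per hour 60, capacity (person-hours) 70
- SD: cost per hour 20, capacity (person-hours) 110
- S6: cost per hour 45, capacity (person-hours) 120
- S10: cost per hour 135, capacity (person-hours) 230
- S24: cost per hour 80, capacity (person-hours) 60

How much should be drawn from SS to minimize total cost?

40

Fill from the cheapest provider first.
Take 110 from SD at 20 ; need 160 more.
S6 (45): use full 120 ; 40 person-hours to go.
SS at 60: take 40 of its 70 ; requirement met.
S24, S27, S10: unused.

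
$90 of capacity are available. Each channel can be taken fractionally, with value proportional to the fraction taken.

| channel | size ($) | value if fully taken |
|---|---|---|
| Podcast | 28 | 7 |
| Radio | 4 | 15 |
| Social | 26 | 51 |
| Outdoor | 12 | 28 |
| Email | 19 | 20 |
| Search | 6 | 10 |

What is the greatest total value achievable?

Best value per unit of size first: Radio 15/4≈3.75, Outdoor 28/12≈2.33, Social 51/26≈1.96, Search 10/6≈1.67, Email 20/19≈1.05, Podcast 7/28≈0.25.
Take all of Radio (4 $, value 15) ; 86 $ left.
Take all of Outdoor (12 $, value 28) ; 74 $ left.
Social: take in full, 26 $ for value 51 ; 48 left.
Search: take in full, 6 $ for value 10 ; 42 left.
All 19 $ of Email fit (value 20) ; 23 remain.
Only 23 $ remain; take 23/28 of Podcast for value 7×23/28 = 5.75.
Total value = 129.75.

129.75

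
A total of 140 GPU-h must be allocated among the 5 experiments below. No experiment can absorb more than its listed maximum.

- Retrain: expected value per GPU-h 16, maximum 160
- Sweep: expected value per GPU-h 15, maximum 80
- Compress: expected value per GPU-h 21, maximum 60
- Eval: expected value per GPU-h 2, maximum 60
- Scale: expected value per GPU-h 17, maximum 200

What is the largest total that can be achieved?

2620

Order the experiments by expected value per GPU-h: Compress 21 > Scale 17 > Retrain 16 > Sweep 15 > Eval 2.
Give Compress 60 to hit its cap of 60 → 80 left.
Scale has room for 200 but only 80 remain, so it gets 80.
Total = 21×60 + 17×80 = 2620.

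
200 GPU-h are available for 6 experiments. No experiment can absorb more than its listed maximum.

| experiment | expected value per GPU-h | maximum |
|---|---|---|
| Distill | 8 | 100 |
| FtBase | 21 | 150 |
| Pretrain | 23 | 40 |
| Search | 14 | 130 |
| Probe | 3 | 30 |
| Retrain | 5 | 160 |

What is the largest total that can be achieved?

4210

Highest expected value per GPU-h first: Pretrain 23 > FtBase 21 > Search 14 > Distill 8 > Retrain 5 > Probe 3.
Give Pretrain 40 to hit its cap of 40 — 160 left.
FtBase: +150 to 150 (cap) — 10 left.
Search has room for 130 but only 10 remain, so it gets 10.
Total = 21×150 + 23×40 + 14×10 = 4210.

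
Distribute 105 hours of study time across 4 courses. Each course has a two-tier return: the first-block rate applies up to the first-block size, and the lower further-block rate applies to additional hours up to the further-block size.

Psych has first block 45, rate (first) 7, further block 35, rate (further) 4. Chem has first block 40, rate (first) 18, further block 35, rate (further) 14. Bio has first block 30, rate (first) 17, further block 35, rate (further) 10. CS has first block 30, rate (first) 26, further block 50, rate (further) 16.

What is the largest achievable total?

Order all 8 blocks by rate: CS/tier1 26 > Chem/tier1 18 > Bio/tier1 17 > CS/tier2 16 > Chem/tier2 14 > Bio/tier2 10 > Psych/tier1 7 > Psych/tier2 4.
CS/tier1 (26): +30 — 75 left.
Chem/tier1 (18): +40 — 35 left.
Bio tier1 at 17: fill all 30 — 5 left.
5 remain; put them into CS tier2 at 16.
Total = 26×30 + 18×40 + 17×30 + 16×5 = 2090.

2090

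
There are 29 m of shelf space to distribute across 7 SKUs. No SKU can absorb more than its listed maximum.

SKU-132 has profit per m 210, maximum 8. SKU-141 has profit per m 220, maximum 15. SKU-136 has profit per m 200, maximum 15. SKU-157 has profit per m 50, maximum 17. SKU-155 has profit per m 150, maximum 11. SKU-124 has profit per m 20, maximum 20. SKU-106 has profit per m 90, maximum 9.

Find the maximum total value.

6180

Highest profit per m first: SKU-141 220 > SKU-132 210 > SKU-136 200 > SKU-155 150 > SKU-106 90 > SKU-157 50 > SKU-124 20.
SKU-141 takes 15 to reach its cap of 15 → 14 left.
SKU-132: +8 to 8 (cap) → 6 left.
SKU-136 has room for 15 but only 6 remain, so it gets 6.
Total = 210×8 + 220×15 + 200×6 = 6180.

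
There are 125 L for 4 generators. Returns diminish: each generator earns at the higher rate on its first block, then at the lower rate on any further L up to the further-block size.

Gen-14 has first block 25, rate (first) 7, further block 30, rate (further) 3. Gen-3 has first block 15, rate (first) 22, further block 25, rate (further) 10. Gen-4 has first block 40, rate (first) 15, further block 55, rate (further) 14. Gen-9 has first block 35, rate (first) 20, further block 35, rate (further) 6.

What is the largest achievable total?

Treat each block as its own option and order by rate: Gen-3/first 22 > Gen-9/first 20 > Gen-4/first 15 > Gen-4/second 14 > Gen-3/second 10 > Gen-14/first 7 > Gen-9/second 6 > Gen-14/second 3.
Fill Gen-3 first block (15 at 22) ; 110 left.
Gen-9/first (20): +35 ; 75 left.
Gen-4 first at 15: fill all 40 ; 35 left.
35 remain; put them into Gen-4 second at 14.
Total = 22×15 + 20×35 + 15×40 + 14×35 = 2120.

2120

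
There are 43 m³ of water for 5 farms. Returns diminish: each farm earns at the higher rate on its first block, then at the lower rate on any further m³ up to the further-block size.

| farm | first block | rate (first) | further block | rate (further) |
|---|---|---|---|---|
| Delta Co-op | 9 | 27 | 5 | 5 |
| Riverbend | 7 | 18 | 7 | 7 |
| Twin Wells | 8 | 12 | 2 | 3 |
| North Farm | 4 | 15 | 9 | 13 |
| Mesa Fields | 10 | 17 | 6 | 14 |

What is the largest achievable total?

Treat each block as its own option and order by rate: Delta Co-op/T1 27 > Riverbend/T1 18 > Mesa Fields/T1 17 > North Farm/T1 15 > Mesa Fields/T2 14 > North Farm/T2 13 > Twin Wells/T1 12 > Riverbend/T2 7 > Delta Co-op/T2 5 > Twin Wells/T2 3.
Fill Delta Co-op T1 block (9 at 27) → 34 left.
Fill Riverbend T1 block (7 at 18) → 27 left.
Fill Mesa Fields T1 block (10 at 17) → 17 left.
North Farm/T1 (15): +4 → 13 left.
Fill Mesa Fields T2 block (6 at 14) → 7 left.
North Farm/T2: +7 of 9 at 13; pool empty.
Total = 27×9 + 18×7 + 17×10 + 15×4 + 14×6 + 13×7 = 774.

774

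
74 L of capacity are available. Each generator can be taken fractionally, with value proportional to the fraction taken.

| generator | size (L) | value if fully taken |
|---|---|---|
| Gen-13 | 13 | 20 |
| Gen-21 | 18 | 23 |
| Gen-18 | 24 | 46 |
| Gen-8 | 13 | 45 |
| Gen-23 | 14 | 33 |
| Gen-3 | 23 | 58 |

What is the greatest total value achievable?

Sort by value density: Gen-8 45/13≈3.46, Gen-3 58/23≈2.52, Gen-23 33/14≈2.36, Gen-18 46/24≈1.92, Gen-13 20/13≈1.54, Gen-21 23/18≈1.28.
Gen-8: take in full, 13 L for value 45 ; 61 left.
Gen-3: take in full, 23 L for value 58 ; 38 left.
Gen-23: take in full, 14 L for value 33 ; 24 left.
All 24 L of Gen-18 fit (value 46) ; 0 remain.
Total value = 182.

182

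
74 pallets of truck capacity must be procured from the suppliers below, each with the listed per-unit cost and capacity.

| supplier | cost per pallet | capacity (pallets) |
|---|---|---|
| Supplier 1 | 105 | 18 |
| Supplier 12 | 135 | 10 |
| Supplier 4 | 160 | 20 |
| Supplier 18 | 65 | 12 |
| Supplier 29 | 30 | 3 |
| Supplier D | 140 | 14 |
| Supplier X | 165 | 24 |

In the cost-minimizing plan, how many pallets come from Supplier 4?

Use suppliers in increasing cost order.
Supplier 29 at 30: take all 3 pallets — 71 still needed.
Take 12 from Supplier 18 at 65 — need 59 more.
Supplier 1 (105): use full 18 — 41 pallets to go.
Take 10 from Supplier 12 at 135 — need 31 more.
Take 14 from Supplier D at 140 — need 17 more.
Supplier 4 at 160: take 17 of its 20 — requirement met.
Supplier X: unused.

17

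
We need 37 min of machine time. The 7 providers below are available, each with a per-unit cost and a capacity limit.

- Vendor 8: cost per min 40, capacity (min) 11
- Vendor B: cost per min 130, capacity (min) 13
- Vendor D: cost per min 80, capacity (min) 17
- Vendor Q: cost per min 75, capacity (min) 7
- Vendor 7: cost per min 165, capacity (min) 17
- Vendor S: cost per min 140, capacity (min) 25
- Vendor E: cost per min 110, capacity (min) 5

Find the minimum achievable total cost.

Cheapest first:
Vendor 8 (40): use full 11 → 26 min to go.
Vendor Q (75): use full 7 → 19 min to go.
Vendor D (80): use full 17 → 2 min to go.
Take 2 from Vendor E at 110 to finish.
Vendor B, Vendor S, Vendor 7: unused.
Cost = 11×40 + 7×75 + 17×80 + 2×110 = 2545.

2545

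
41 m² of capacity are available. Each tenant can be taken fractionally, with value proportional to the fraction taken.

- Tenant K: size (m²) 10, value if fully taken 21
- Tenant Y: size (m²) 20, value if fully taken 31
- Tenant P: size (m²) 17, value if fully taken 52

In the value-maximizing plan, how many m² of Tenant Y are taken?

14

Best value per unit of size first: Tenant P 52/17≈3.06, Tenant K 21/10≈2.1, Tenant Y 31/20≈1.55.
All 17 m² of Tenant P fit (value 52) → 24 remain.
Tenant K: take in full, 10 m² for value 21 → 14 left.
Fill the last 14 m² with part of Tenant Y: 14/20 of it earns 21.7.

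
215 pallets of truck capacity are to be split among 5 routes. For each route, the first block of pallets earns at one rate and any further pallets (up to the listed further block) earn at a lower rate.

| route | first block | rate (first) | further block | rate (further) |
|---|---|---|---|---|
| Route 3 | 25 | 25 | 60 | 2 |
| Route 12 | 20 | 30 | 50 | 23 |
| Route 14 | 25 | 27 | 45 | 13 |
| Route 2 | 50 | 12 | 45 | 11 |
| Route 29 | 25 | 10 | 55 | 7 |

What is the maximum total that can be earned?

4235

Rank every tier by rate: Route 12/tier1 30 > Route 14/tier1 27 > Route 3/tier1 25 > Route 12/tier2 23 > Route 14/tier2 13 > Route 2/tier1 12 > Route 2/tier2 11 > Route 29/tier1 10 > Route 29/tier2 7 > Route 3/tier2 2.
Route 12 tier1 at 30: fill all 20 ; 195 left.
Route 14 tier1 at 27: fill all 25 ; 170 left.
Route 3 tier1 at 25: fill all 25 ; 145 left.
Route 12/tier2 (23): +50 ; 95 left.
Route 14 tier2 at 13: fill all 45 ; 50 left.
Fill Route 2 tier1 block (50 at 12) ; 0 left.
Total = 30×20 + 27×25 + 25×25 + 23×50 + 13×45 + 12×50 = 4235.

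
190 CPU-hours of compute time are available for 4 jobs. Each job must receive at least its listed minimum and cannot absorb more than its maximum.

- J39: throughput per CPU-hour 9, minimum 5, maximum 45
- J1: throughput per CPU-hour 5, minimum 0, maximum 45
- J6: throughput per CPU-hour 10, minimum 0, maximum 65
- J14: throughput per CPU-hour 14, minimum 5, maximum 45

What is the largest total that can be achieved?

Meeting every minimum uses 5+0+0+5 = 10 CPU-hours, leaving 180.
Highest throughput per CPU-hour first: J14 14 > J6 10 > J39 9 > J1 5.
J14 takes 40 more to reach its cap of 45 → 140 left.
J6: +65 to 65 (cap) → 75 left.
Give J39 40 more to hit its cap of 45 → 35 left.
J1: +35 (room for 45) → 35. Pool exhausted.
Total = 9×45 + 5×35 + 10×65 + 14×45 = 1860.

1860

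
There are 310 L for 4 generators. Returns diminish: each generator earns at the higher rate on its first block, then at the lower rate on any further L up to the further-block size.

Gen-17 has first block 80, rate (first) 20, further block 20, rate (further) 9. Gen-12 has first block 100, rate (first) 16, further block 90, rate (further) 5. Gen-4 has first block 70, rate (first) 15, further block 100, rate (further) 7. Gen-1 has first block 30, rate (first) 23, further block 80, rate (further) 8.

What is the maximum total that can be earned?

5200

Rank every tier by rate: Gen-1/first 23 > Gen-17/first 20 > Gen-12/first 16 > Gen-4/first 15 > Gen-17/second 9 > Gen-1/second 8 > Gen-4/second 7 > Gen-12/second 5.
Gen-1 first at 23: fill all 30 → 280 left.
Gen-17/first (20): +80 → 200 left.
Fill Gen-12 first block (100 at 16) → 100 left.
Gen-4/first (15): +70 → 30 left.
Gen-17/second (9): +20 → 10 left.
Gen-1 second at 8: only 10 left, fill 10.
Total = 23×30 + 20×80 + 16×100 + 15×70 + 9×20 + 8×10 = 5200.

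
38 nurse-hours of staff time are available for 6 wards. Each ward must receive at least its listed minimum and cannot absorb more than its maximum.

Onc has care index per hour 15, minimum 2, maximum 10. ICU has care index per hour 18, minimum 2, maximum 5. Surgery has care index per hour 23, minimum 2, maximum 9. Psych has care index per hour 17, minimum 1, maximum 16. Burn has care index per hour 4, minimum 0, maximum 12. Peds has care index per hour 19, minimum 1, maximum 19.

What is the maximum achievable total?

Meeting every minimum uses 2+2+2+1+0+1 = 8 nurse-hours, leaving 30.
Order the wards by care index per hour: Surgery 23 > Peds 19 > ICU 18 > Psych 17 > Onc 15 > Burn 4.
Surgery: +7 to 9 (cap) ; 23 left.
Peds takes 18 more to reach its cap of 19 ; 5 left.
ICU takes 3 more to reach its cap of 5 ; 2 left.
Psych: +2 (room for 15) → 3. Pool exhausted.
Total = 15×2 + 18×5 + 23×9 + 17×3 + 19×19 = 739.

739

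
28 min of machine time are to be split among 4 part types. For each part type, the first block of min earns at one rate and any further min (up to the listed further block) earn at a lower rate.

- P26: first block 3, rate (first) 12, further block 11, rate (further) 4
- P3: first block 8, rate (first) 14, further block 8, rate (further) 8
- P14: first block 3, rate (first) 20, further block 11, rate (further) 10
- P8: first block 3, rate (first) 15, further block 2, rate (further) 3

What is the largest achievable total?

363

Rank every tier by rate: P14/first 20 > P8/first 15 > P3/first 14 > P26/first 12 > P14/second 10 > P3/second 8 > P26/second 4 > P8/second 3.
Fill P14 first block (3 at 20) → 25 left.
P8 first at 15: fill all 3 → 22 left.
Fill P3 first block (8 at 14) → 14 left.
Fill P26 first block (3 at 12) → 11 left.
P14 second at 10: fill all 11 → 0 left.
Total = 20×3 + 15×3 + 14×8 + 12×3 + 10×11 = 363.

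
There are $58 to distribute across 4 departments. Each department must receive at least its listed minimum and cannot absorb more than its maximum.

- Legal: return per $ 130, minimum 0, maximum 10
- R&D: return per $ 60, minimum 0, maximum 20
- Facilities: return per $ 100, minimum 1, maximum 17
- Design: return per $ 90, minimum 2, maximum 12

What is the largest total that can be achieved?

Meeting every minimum uses 0+0+1+2 = 3 $, leaving 55.
Order the departments by return per $: Legal 130 > Facilities 100 > Design 90 > R&D 60.
Legal: +10 to 10 (cap) → 45 left.
Give Facilities 16 more to hit its cap of 17 → 29 left.
Design takes 10 more to reach its cap of 12 → 19 left.
Only 19 left; R&D takes them to reach 19.
Total = 130×10 + 60×19 + 100×17 + 90×12 = 5220.

5220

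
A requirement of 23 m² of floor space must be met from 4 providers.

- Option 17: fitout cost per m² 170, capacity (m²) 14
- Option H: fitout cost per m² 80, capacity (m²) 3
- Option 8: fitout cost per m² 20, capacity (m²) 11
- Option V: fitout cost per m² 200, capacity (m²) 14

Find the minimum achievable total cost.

1990

Cheapest first:
Take 11 from Option 8 at 20 → need 12 more.
Option H (80): use full 3 → 9 m² to go.
Option 17 at 170: take 9 of its 14 → requirement met.
Option V: unused.
Cost = 11×20 + 3×80 + 9×170 = 1990.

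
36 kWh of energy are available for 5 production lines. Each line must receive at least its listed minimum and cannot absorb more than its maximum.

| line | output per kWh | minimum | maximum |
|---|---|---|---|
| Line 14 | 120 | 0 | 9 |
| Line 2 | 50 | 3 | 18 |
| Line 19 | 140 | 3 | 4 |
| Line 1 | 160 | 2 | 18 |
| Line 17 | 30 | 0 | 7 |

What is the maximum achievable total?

4770

Meeting every minimum uses 0+3+3+2+0 = 8 kWh, leaving 28.
Rank by output per kWh: Line 1 160 > Line 19 140 > Line 14 120 > Line 2 50 > Line 17 30.
Give Line 1 16 more to hit its cap of 18 → 12 left.
Line 19 takes 1 more to reach its cap of 4 → 11 left.
Give Line 14 9 more to hit its cap of 9 → 2 left.
Line 2: +2 (room for 15) → 5. Pool exhausted.
Total = 120×9 + 50×5 + 140×4 + 160×18 = 4770.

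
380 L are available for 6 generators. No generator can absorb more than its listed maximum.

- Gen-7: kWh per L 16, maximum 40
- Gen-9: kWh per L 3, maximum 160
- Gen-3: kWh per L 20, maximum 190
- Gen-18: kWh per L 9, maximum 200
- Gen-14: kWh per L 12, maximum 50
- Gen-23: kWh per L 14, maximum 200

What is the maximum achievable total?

Rank by kWh per L: Gen-3 20 > Gen-7 16 > Gen-23 14 > Gen-14 12 > Gen-18 9 > Gen-9 3.
Gen-3 takes 190 to reach its cap of 190 → 190 left.
Gen-7 takes 40 to reach its cap of 40 → 150 left.
Gen-23: +150 (room for 200) → 150. Pool exhausted.
Total = 16×40 + 20×190 + 14×150 = 6540.

6540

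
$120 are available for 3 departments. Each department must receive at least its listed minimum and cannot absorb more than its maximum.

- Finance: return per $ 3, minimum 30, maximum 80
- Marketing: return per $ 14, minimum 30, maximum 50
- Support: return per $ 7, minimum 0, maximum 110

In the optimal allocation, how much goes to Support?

40

Meeting every minimum uses 30+30+0 = 60 $, leaving 60.
Order the departments by return per $: Marketing 14 > Support 7 > Finance 3.
Give Marketing 20 more to hit its cap of 50 → 40 left.
Only 40 left; Support takes them to reach 40.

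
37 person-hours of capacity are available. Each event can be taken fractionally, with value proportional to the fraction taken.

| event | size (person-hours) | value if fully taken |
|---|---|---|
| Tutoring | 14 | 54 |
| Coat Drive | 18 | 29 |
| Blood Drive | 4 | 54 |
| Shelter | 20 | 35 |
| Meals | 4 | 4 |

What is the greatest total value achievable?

141.25

Best value per unit of size first: Blood Drive 54/4≈13.5, Tutoring 54/14≈3.86, Shelter 35/20≈1.75, Coat Drive 29/18≈1.61, Meals 4/4≈1.
Blood Drive: take in full, 4 person-hours for value 54 — 33 left.
Tutoring: take in full, 14 person-hours for value 54 — 19 left.
Only 19 person-hours remain; take 19/20 of Shelter for value 35×19/20 = 33.25.
Total value = 141.25.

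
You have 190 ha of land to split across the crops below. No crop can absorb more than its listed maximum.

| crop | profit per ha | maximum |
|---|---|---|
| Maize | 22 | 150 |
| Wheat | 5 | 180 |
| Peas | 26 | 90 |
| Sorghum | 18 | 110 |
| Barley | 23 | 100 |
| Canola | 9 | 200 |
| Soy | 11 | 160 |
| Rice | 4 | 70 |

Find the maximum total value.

4640

Order the crops by profit per ha: Peas 26 > Barley 23 > Maize 22 > Sorghum 18 > Soy 11 > Canola 9 > Wheat 5 > Rice 4.
Peas takes 90 to reach its cap of 90 ; 100 left.
Barley takes 100 to reach its cap of 100 ; 0 left.
Total = 26×90 + 23×100 = 4640.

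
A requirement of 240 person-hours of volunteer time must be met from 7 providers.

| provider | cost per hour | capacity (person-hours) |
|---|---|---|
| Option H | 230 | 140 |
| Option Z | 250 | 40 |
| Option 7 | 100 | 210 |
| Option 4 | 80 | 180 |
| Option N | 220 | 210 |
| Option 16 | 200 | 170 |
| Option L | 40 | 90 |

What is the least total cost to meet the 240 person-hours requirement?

Use providers in increasing cost order.
Option L at 40: take all 90 person-hours → 150 still needed.
Option 4 (80): take the remaining 150 → done.
Option 7, Option 16, Option N, Option H, Option Z: unused.
Cost = 90×40 + 150×80 = 15600.

15600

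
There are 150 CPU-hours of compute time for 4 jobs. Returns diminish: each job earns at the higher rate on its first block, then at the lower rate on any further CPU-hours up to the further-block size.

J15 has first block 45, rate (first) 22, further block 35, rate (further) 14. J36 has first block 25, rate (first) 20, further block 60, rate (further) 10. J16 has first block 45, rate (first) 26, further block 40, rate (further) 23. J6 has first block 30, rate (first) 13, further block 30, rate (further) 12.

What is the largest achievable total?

3480

Treat each block as its own option and order by rate: J16/tier1 26 > J16/tier2 23 > J15/tier1 22 > J36/tier1 20 > J15/tier2 14 > J6/tier1 13 > J6/tier2 12 > J36/tier2 10.
J16/tier1 (26): +45 ; 105 left.
Fill J16 tier2 block (40 at 23) ; 65 left.
Fill J15 tier1 block (45 at 22) ; 20 left.
J36/tier1: +20 of 25 at 20; pool empty.
Total = 26×45 + 23×40 + 22×45 + 20×20 = 3480.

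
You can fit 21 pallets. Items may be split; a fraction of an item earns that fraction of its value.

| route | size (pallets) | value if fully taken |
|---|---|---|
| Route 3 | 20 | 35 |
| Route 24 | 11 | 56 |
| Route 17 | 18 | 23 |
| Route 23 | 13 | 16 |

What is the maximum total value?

73.5

Sort by value density: Route 24 56/11≈5.09, Route 3 35/20≈1.75, Route 17 23/18≈1.28, Route 23 16/13≈1.23.
Take all of Route 24 (11 pallets, value 56) → 10 pallets left.
Fill the last 10 pallets with part of Route 3: 10/20 of it earns 17.5.
Total value = 73.5.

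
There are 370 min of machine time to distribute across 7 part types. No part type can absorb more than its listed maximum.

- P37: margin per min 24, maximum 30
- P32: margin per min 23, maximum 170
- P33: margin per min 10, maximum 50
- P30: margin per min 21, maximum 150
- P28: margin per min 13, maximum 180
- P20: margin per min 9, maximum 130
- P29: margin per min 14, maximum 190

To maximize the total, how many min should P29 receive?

20

Order the part types by margin per min: P37 24 > P32 23 > P30 21 > P29 14 > P28 13 > P33 10 > P20 9.
Give P37 30 to hit its cap of 30 → 340 left.
P32: +170 to 170 (cap) → 170 left.
P30: +150 to 150 (cap) → 20 left.
Only 20 left; P29 takes them to reach 20.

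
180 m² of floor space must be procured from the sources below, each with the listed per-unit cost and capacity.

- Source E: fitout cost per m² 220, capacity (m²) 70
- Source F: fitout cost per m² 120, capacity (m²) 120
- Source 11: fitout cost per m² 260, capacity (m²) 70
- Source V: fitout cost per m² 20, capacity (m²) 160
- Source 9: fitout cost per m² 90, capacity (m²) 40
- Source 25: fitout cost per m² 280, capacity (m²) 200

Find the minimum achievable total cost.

5000

Fill from the cheapest source first.
Take 160 from Source V at 20 — need 20 more.
Source 9 (90): take the remaining 20 — done.
Source F, Source E, Source 11, Source 25: unused.
Cost = 160×20 + 20×90 = 5000.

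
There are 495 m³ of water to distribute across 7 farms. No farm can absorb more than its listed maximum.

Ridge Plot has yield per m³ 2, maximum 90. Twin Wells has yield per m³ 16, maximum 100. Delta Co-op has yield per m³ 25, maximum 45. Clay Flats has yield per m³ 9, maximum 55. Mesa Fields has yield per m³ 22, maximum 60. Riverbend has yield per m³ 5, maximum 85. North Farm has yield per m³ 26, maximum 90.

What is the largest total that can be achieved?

7425

Highest yield per m³ first: North Farm 26 > Delta Co-op 25 > Mesa Fields 22 > Twin Wells 16 > Clay Flats 9 > Riverbend 5 > Ridge Plot 2.
North Farm takes 90 to reach its cap of 90 ; 405 left.
Delta Co-op takes 45 to reach its cap of 45 ; 360 left.
Give Mesa Fields 60 to hit its cap of 60 ; 300 left.
Give Twin Wells 100 to hit its cap of 100 ; 200 left.
Clay Flats takes 55 to reach its cap of 55 ; 145 left.
Riverbend takes 85 to reach its cap of 85 ; 60 left.
Only 60 left; Ridge Plot takes them to reach 60.
Total = 2×60 + 16×100 + 25×45 + 9×55 + 22×60 + 5×85 + 26×90 = 7425.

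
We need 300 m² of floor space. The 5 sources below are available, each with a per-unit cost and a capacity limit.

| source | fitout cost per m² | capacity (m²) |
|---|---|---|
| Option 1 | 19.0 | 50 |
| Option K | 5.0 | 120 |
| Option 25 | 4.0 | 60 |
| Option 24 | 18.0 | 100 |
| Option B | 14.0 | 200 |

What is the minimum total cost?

2520

Fill from the cheapest source first.
Take 60 from Option 25 at 4.0 — need 240 more.
Take 120 from Option K at 5.0 — need 120 more.
Option B at 14.0: take 120 of its 200 — requirement met.
Option 24, Option 1: unused.
Cost = 60×4.0 + 120×5.0 + 120×14.0 = 2520.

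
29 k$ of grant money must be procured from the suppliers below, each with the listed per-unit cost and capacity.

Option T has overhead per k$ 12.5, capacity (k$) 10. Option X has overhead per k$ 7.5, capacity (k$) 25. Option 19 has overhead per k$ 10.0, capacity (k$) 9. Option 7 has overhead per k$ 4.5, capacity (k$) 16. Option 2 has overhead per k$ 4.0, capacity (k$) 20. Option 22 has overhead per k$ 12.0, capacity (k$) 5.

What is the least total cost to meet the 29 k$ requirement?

Fill from the cheapest supplier first.
Option 2 at 4.0: take all 20 k$ — 9 still needed.
Take 9 from Option 7 at 4.5 to finish.
Option X, Option 19, Option 22, Option T: unused.
Cost = 20×4.0 + 9×4.5 = 120.5.

120.5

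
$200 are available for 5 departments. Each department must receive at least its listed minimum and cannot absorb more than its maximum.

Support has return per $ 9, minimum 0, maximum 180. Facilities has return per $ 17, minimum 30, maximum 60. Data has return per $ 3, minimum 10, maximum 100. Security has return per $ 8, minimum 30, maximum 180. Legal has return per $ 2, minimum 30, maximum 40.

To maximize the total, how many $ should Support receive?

70

Meeting every minimum uses 0+30+10+30+30 = 100 $, leaving 100.
Rank by return per $: Facilities 17 > Support 9 > Security 8 > Data 3 > Legal 2.
Facilities: +30 to 60 (cap) → 70 left.
Support: +70 (room for 180) → 70. Pool exhausted.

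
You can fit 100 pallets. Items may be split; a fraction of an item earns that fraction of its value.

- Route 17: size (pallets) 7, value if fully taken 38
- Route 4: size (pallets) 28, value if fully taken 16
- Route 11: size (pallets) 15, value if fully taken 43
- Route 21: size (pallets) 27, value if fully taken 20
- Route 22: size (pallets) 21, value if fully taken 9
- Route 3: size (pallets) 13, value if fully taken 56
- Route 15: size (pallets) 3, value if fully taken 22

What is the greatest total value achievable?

Sort by value density: Route 15 22/3≈7.33, Route 17 38/7≈5.43, Route 3 56/13≈4.31, Route 11 43/15≈2.87, Route 21 20/27≈0.741, Route 4 16/28≈0.571, Route 22 9/21≈0.429.
All 3 pallets of Route 15 fit (value 22) — 97 remain.
All 7 pallets of Route 17 fit (value 38) — 90 remain.
All 13 pallets of Route 3 fit (value 56) — 77 remain.
All 15 pallets of Route 11 fit (value 43) — 62 remain.
All 27 pallets of Route 21 fit (value 20) — 35 remain.
All 28 pallets of Route 4 fit (value 16) — 7 remain.
7 pallets left: a 7/21 share of Route 22 gives 9×7/21 = 3.
Total value = 198.

198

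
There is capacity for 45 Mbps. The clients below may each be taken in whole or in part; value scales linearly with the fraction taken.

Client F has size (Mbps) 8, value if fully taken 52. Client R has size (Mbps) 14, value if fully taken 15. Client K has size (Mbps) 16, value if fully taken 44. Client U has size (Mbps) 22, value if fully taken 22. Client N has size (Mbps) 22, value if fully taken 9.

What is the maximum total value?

Sort by value density: Client F 52/8≈6.5, Client K 44/16≈2.75, Client R 15/14≈1.07, Client U 22/22≈1, Client N 9/22≈0.409.
All 8 Mbps of Client F fit (value 52) — 37 remain.
Client K: take in full, 16 Mbps for value 44 — 21 left.
Take all of Client R (14 Mbps, value 15) — 7 Mbps left.
Fill the last 7 Mbps with part of Client U: 7/22 of it earns 7.
Total value = 118.

118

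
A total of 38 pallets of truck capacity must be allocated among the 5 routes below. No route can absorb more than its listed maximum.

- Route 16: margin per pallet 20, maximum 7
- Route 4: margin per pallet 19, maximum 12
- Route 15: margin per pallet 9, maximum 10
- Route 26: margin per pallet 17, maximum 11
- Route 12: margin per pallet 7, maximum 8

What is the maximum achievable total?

Highest margin per pallet first: Route 16 20 > Route 4 19 > Route 26 17 > Route 15 9 > Route 12 7.
Route 16 takes 7 to reach its cap of 7 ; 31 left.
Route 4: +12 to 12 (cap) ; 19 left.
Route 26: +11 to 11 (cap) ; 8 left.
Route 15: +8 (room for 10) → 8. Pool exhausted.
Total = 20×7 + 19×12 + 9×8 + 17×11 = 627.

627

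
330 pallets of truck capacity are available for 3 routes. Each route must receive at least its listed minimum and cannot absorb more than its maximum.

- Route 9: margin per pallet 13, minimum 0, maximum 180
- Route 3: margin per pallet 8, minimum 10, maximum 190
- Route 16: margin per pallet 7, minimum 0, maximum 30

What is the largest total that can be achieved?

3540

Meeting every minimum uses 0+10+0 = 10 pallets, leaving 320.
Rank by margin per pallet: Route 9 13 > Route 3 8 > Route 16 7.
Route 9 takes 180 more to reach its cap of 180 ; 140 left.
Only 140 left; Route 3 takes them to reach 150.
Total = 13×180 + 8×150 = 3540.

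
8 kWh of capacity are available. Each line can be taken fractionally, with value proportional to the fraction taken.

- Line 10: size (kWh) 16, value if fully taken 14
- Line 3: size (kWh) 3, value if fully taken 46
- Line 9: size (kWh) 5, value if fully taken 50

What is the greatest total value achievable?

96

Sort by value density: Line 3 46/3≈15.3, Line 9 50/5≈10, Line 10 14/16≈0.875.
All 3 kWh of Line 3 fit (value 46) ; 5 remain.
Line 9: take in full, 5 kWh for value 50 ; 0 left.
Total value = 96.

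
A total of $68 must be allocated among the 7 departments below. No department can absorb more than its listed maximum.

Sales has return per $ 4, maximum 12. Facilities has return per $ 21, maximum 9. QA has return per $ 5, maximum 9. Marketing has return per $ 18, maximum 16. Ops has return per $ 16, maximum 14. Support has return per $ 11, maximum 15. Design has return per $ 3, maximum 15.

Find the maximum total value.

Highest return per $ first: Facilities 21 > Marketing 18 > Ops 16 > Support 11 > QA 5 > Sales 4 > Design 3.
Facilities takes 9 to reach its cap of 9 ; 59 left.
Give Marketing 16 to hit its cap of 16 ; 43 left.
Give Ops 14 to hit its cap of 14 ; 29 left.
Give Support 15 to hit its cap of 15 ; 14 left.
QA: +9 to 9 (cap) ; 5 left.
Sales has room for 12 but only 5 remain, so it gets 5.
Total = 4×5 + 21×9 + 5×9 + 18×16 + 16×14 + 11×15 = 931.

931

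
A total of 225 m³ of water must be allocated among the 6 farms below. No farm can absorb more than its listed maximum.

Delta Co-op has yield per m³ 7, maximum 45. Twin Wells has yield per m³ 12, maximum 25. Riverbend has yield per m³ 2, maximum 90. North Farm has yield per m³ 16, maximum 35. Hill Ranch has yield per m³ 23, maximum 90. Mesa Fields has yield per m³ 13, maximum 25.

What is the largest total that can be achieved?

Rank by yield per m³: Hill Ranch 23 > North Farm 16 > Mesa Fields 13 > Twin Wells 12 > Delta Co-op 7 > Riverbend 2.
Give Hill Ranch 90 to hit its cap of 90 — 135 left.
North Farm takes 35 to reach its cap of 35 — 100 left.
Mesa Fields takes 25 to reach its cap of 25 — 75 left.
Give Twin Wells 25 to hit its cap of 25 — 50 left.
Give Delta Co-op 45 to hit its cap of 45 — 5 left.
Riverbend: +5 (room for 90) → 5. Pool exhausted.
Total = 7×45 + 12×25 + 2×5 + 16×35 + 23×90 + 13×25 = 3580.

3580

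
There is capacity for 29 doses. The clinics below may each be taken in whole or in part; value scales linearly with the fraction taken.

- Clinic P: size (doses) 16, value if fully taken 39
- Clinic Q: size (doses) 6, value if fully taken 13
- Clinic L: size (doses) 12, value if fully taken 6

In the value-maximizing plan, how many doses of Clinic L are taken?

7

Rank by value-to-size ratio: Clinic P 39/16≈2.44, Clinic Q 13/6≈2.17, Clinic L 6/12≈0.5.
Clinic P: take in full, 16 doses for value 39 — 13 left.
Take all of Clinic Q (6 doses, value 13) — 7 doses left.
Only 7 doses remain; take 7/12 of Clinic L for value 6×7/12 = 3.5.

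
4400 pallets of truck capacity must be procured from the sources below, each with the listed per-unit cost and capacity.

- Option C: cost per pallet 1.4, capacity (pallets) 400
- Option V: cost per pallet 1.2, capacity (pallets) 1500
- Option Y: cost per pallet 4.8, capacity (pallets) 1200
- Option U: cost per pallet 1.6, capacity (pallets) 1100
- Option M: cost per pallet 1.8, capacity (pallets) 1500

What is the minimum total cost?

Use sources in increasing cost order.
Option V at 1.2: take all 1500 pallets — 2900 still needed.
Take 400 from Option C at 1.4 — need 2500 more.
Option U (1.6): use full 1100 — 1400 pallets to go.
Option M at 1.8: take 1400 of its 1500 — requirement met.
Option Y: unused.
Cost = 1500×1.2 + 400×1.4 + 1100×1.6 + 1400×1.8 = 6640.

6640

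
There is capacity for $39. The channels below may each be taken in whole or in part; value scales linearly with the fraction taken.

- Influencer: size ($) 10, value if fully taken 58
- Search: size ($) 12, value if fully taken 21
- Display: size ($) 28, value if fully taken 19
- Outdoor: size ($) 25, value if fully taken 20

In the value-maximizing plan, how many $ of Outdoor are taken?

17

Rank by value-to-size ratio: Influencer 58/10≈5.8, Search 21/12≈1.75, Outdoor 20/25≈0.8, Display 19/28≈0.679.
Take all of Influencer (10 $, value 58) ; 29 $ left.
Search: take in full, 12 $ for value 21 ; 17 left.
Only 17 $ remain; take 17/25 of Outdoor for value 20×17/25 = 13.6.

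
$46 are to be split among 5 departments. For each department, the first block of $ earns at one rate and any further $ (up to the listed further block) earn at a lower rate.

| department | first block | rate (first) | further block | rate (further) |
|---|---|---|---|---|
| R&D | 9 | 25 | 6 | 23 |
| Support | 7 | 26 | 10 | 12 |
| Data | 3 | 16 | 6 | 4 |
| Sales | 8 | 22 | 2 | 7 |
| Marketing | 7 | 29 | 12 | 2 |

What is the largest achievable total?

Treat each block as its own option and order by rate: Marketing/T1 29 > Support/T1 26 > R&D/T1 25 > R&D/T2 23 > Sales/T1 22 > Data/T1 16 > Support/T2 12 > Sales/T2 7 > Data/T2 4 > Marketing/T2 2.
Marketing/T1 (29): +7 ; 39 left.
Fill Support T1 block (7 at 26) ; 32 left.
R&D/T1 (25): +9 ; 23 left.
Fill R&D T2 block (6 at 23) ; 17 left.
Sales T1 at 22: fill all 8 ; 9 left.
Data/T1 (16): +3 ; 6 left.
Support T2 at 12: only 6 left, fill 6.
Total = 29×7 + 26×7 + 25×9 + 23×6 + 22×8 + 16×3 + 12×6 = 1044.

1044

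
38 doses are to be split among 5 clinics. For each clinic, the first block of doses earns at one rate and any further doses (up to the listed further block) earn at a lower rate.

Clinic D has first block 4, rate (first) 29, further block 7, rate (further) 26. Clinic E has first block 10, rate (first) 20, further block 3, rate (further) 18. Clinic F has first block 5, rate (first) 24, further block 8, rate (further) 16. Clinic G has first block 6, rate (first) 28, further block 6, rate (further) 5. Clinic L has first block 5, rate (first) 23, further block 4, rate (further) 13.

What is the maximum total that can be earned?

919

Order all 10 blocks by rate: Clinic D/T1 29 > Clinic G/T1 28 > Clinic D/T2 26 > Clinic F/T1 24 > Clinic L/T1 23 > Clinic E/T1 20 > Clinic E/T2 18 > Clinic F/T2 16 > Clinic L/T2 13 > Clinic G/T2 5.
Clinic D/T1 (29): +4 → 34 left.
Clinic G/T1 (28): +6 → 28 left.
Fill Clinic D T2 block (7 at 26) → 21 left.
Clinic F T1 at 24: fill all 5 → 16 left.
Clinic L/T1 (23): +5 → 11 left.
Clinic E T1 at 20: fill all 10 → 1 left.
Clinic E/T2: +1 of 3 at 18; pool empty.
Total = 29×4 + 28×6 + 26×7 + 24×5 + 23×5 + 20×10 + 18×1 = 919.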